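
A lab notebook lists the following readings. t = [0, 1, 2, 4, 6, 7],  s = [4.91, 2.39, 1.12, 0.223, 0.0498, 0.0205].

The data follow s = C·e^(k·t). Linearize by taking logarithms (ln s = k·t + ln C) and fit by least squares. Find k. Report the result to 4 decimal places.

k = -0.7816

With ln sᵢ as the transformed response and tᵢ as the regressor:
Over the data: Σt = 20.0000, Σ(t)² = 106.0000, Σln s = -5.8118, Σt·ln s = -50.1141.
Normal system: [[106.0000, 20.0000]; [20.0000, 6]]·[k, ln C]ᵀ = [-50.1141, -5.8118]ᵀ.
Δ = 106.0000·6 − (20.0000)² = 236.0000; k = (-50.1141·6 − 20.0000·-5.8118)/236.0000 = -0.78157, ln C = (106.0000·-5.8118 − 20.0000·-50.1141)/236.0000 = 1.63659.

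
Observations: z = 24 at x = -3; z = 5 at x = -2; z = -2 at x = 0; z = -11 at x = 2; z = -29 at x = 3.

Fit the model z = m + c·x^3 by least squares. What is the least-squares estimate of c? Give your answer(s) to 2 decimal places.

c = -0.98

The normal system AᵀA·[m, c]ᵀ = Aᵀz is [[5, 0]; [0, 1586]]·[m, c]ᵀ = [-13, -1559]ᵀ.
Eliminating c: 1586·(row 1) − 0·(row 2) gives 7930·m = 1586·(-13) − 0·(-1559) = -20618, so m = -13/5.
Then c = ((-1559) − 0·(-13/5))/1586 = -1559/1586.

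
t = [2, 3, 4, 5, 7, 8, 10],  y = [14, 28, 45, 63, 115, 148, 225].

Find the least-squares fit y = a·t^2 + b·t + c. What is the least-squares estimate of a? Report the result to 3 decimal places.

With design matrix A, AᵀA = [[17475, 2079, 267]; [2079, 267, 39]; [267, 39, 7]] and Aᵀy = [40210, 4846, 638]ᵀ.
Solving the 3×3 system (Gaussian elimination) gives a = 337/168, b = 355/168, c = 20/7.

a = 2.006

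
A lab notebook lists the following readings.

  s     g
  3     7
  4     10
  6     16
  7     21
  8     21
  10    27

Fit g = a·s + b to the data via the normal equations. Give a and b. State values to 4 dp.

Setting ∂/∂a … = 0 gives: 274·a + 38·b = 742;  38·a + 6·b = 102.
Eliminating b: 6·(row 1) − 38·(row 2) gives 200·a = 6·742 − 38·102 = 576, so a = 72/25.
Then b = (102 − 38·(72/25))/6 = -31/25.

a = 2.8800, b = -1.2400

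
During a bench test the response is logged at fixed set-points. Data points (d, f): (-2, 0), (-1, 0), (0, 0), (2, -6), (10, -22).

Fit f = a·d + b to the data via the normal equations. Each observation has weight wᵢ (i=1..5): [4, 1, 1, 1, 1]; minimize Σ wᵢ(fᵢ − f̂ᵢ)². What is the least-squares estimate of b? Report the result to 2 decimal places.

b = -2.81

The normal equations are: 121·a + 3·b = -232;  3·a + 8·b = -28.
(Σwᵢ·d·d = 121, Σwᵢ·d = 3, Σwᵢ·1 = 8, Σwᵢ·d·f = -232, Σwᵢ·f = -28.)
det = 121·8 − 3² = 959.
a = ((-232)·8 − 3·(-28))/959 = -1772/959; b = (121·(-28) − 3·(-232))/959 = -2692/959.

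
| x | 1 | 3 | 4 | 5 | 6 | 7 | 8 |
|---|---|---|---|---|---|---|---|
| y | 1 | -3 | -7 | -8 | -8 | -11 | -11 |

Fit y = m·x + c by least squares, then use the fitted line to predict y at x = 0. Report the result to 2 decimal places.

ŷ = 1.75

Entries of AᵀA: Σx·x = 200, Σx = 34, Σ1 = 7.
Moment sums: Σx·y = -289, Σy = -47.
Δ = 200·7 − 34² = 244.
m = ((-289)·7 − 34·(-47))/244 = -425/244; c = (200·(-47) − 34·(-289))/244 = 213/122.
At x = 0: ŷ = (-425/244)·(0) + (213/122)·(1) = 213/122.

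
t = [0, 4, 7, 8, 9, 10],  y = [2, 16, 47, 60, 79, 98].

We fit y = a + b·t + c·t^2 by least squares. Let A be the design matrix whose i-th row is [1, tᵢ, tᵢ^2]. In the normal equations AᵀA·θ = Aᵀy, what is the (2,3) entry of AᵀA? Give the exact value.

Row 2 ↔ basis t, column 3 ↔ basis t^2, so (AᵀA)_{2,3} = Σᵢ (t)·(t^2) = (0)·(0) + (4)·(16) + (7)·(49) + (8)·(64) + (9)·(81) + (10)·(100) = 2648.

2648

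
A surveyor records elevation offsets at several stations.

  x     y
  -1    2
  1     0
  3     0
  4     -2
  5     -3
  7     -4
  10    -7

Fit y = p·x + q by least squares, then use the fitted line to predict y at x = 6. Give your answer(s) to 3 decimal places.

ŷ = -3.493

The normal equations are: 201·p + 29·q = -123;  29·p + 7·q = -14.
Eliminating q: 7·(row 1) − 29·(row 2) gives 566·p = 7·(-123) − 29·(-14) = -455, so p = -455/566.
Then q = ((-14) − 29·(-455/566))/7 = 753/566.
At x = 6: ŷ = (-455/566)·(6) + (753/566)·(1) = -1977/566.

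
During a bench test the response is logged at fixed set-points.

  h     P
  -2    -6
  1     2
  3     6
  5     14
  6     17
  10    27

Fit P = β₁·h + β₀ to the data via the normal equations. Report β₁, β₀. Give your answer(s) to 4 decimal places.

The normal equations are: 175·β₁ + 23·β₀ = 474;  23·β₁ + 6·β₀ = 60.
(Σh·h = 175, Σh = 23, Σ1 = 6, Σh·P = 474, ΣP = 60.)
Determinant 175·6 − 23² = 521.
β₁ = (474·6 − 23·60)/521 = 1464/521; β₀ = (175·60 − 23·474)/521 = -402/521.

β₁ = 2.8100, β₀ = -0.7716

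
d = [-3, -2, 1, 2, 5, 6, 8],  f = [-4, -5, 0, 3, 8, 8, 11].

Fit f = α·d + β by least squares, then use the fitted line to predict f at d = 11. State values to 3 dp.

f̂ = 15.893

Setting ∂/∂α … = 0 gives: 143·α + 17·β = 204;  17·α + 7·β = 21.
Determinant 143·7 − 17² = 712.
α = (204·7 − 17·21)/712 = 1071/712; β = (143·21 − 17·204)/712 = -465/712.
At d = 11: f̂ = (1071/712)·(11) + (-465/712)·(1) = 2829/178.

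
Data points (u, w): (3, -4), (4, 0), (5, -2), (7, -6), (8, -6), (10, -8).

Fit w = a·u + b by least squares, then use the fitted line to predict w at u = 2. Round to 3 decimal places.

ŵ = -0.545

With design matrix A, AᵀA = [[263, 37]; [37, 6]] and Aᵀw = [-192, -26]ᵀ.
Determinant 263·6 − 37² = 209.
a = ((-192)·6 − 37·(-26))/209 = -10/11; b = (263·(-26) − 37·(-192))/209 = 14/11.
At u = 2: ŵ = (-10/11)·(2) + (14/11)·(1) = -6/11.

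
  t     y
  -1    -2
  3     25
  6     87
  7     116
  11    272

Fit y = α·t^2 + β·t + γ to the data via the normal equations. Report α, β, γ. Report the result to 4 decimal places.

Entries of XᵀX: Σt^2·t^2 = 18420, Σt^2·t = 1916, Σt^2 = 216, Σt·t = 216, Σt = 26, Σ1 = 5.
For Xᵀy: Σt^2·y = 41951, Σt·y = 4403, Σy = 498.
Normal equations: [[18420, 1916, 216]; [1916, 216, 26]; [216, 26, 5]]·[α, β, γ]ᵀ = [41951, 4403, 498]ᵀ.
Inverting the 3×3 Gram matrix, [α, β, γ]ᵀ = [133549/66152, 174287/66152, -43435/33076]ᵀ.

α = 2.0188, β = 2.6346, γ = -1.3132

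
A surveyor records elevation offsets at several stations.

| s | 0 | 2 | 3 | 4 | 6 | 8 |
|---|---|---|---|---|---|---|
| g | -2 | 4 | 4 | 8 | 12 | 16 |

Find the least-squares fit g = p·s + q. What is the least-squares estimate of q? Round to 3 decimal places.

XᵀX·[p, q]ᵀ = Xᵀg reads: 129·p + 23·q = 252;  23·p + 6·q = 42.
Eliminating q: 6·(row 1) − 23·(row 2) gives 245·p = 6·252 − 23·42 = 546, so p = 78/35.
Then q = (42 − 23·(78/35))/6 = -54/35.

q = -1.543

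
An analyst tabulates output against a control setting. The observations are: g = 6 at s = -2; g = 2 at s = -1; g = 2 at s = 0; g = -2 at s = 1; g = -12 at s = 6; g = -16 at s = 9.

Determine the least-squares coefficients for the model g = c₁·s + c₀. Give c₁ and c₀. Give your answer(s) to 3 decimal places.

c₁ = -1.989, c₀ = 0.977

Sums needed: Σs·s = 123, Σs = 13, Σ1 = 6.
For Aᵀg: Σs·g = -232, Σg = -20.
det = 123·6 − 13² = 569.
c₁ = ((-232)·6 − 13·(-20))/569 = -1132/569; c₀ = (123·(-20) − 13·(-232))/569 = 556/569.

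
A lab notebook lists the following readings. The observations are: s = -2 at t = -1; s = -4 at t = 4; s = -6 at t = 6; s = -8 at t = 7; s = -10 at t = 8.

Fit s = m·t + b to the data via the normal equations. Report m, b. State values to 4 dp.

With design matrix A, AᵀA = [[166, 24]; [24, 5]] and Aᵀs = [-186, -30]ᵀ.
Eliminating b: 5·(row 1) − 24·(row 2) gives 254·m = 5·(-186) − 24·(-30) = -210, so m = -105/127.
Then b = ((-30) − 24·(-105/127))/5 = -258/127.

m = -0.8268, b = -2.0315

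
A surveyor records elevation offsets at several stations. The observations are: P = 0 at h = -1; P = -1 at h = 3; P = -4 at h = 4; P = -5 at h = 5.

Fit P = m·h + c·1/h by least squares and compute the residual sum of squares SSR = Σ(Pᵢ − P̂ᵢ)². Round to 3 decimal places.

With design matrix M, MᵀM = [[51, 4]; [4, 4369/3600]] and MᵀP = [-44, -7/3]ᵀ.
Eliminating c: (4369/3600)·(row 1) − 4·(row 2) gives (55073/1200)·m = (4369/3600)·(-44) − 4·(-7/3) = -39659/900, so m = -158636/165219.
Then c = ((-7/3) − 4·(-158636/165219))/(4369/3600) = 68400/55073.
Residuals: 46564/165219, 80763/55073, -77632/165219, -73955/165219; SSR = 438014/165219.

SSR = 2.651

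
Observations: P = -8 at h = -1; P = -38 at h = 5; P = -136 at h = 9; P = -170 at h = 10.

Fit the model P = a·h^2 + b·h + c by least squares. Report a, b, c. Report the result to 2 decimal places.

a = -1.95, b = 2.78, c = -3.27

Sums needed: Σh^2·h^2 = 17187, Σh^2·h = 1853, Σh^2 = 207, Σh·h = 207, Σh = 23, Σ1 = 4.
Right-hand side: Σh^2·P = -28974, Σh·P = -3106, ΣP = -352.
Row-reducing yields a = -17413/8950, b = 24837/8950, c = -2929/895.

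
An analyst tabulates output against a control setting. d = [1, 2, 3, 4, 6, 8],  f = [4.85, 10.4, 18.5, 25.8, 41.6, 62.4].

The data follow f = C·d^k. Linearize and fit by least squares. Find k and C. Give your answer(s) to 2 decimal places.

Linearized form: ln f = k·ln d + ln C. From the 6 transformed points,
Sums: Σln d = 7.0493, Σ(ln d)² = 11.1437, Σln f = 17.9506, Σln d·ln f = 24.6101.
Normal system: [[11.1437, 7.0493]; [7.0493, 6]]·[k, ln C]ᵀ = [24.6101, 17.9506]ᵀ.
Solving (det = 17.1702): k = 1.23016, ln C = 1.54648, so C = exp(1.54648) = 4.69493.

k = 1.23, C = 4.69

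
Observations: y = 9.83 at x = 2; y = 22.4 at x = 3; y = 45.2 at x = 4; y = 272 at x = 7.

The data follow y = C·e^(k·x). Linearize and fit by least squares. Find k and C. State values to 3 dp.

k = 0.653, C = 2.981

With ln yᵢ as the transformed response and xᵢ as the regressor:
AᵀA = [[78.0000, 16.0000]; [16.0000, 4]], rhs = [68.3831, 14.8114]ᵀ  (here Σx = 16.0000, Σ(x)² = 78.0000, Σln y = 14.8114, Σx·ln y = 68.3831).
Slope k = (n·Σx·ln y − Σx·Σln y)/(n·Σ(x)² − (Σx)²) = (4·68.3831 − 16.0000·14.8114)/56.0000 = 0.65268; ln C = (Σln y − k·Σx)/n = 1.09214, so C = exp(1.09214) = 2.98066.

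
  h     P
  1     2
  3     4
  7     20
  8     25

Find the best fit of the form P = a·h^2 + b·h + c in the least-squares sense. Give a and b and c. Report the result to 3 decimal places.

Normal-equation sums: Σh^2·h^2 = 6579, Σh^2·h = 883, Σh^2 = 123, Σh·h = 123, Σh = 19, Σ1 = 4.
And Σh^2·P = 2618, Σh·P = 354, ΣP = 51.
Row-reducing yields a = 497/1171, b = -538/1171, c = 2203/1171.

a = 0.424, b = -0.459, c = 1.881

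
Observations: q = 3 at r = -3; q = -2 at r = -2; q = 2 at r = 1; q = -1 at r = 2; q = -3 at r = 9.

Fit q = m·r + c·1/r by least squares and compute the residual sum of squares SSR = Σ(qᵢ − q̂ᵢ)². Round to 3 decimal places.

SSR = 11.008

From the data, Σr·r = 99, Σr·1/r = 5, Σ1/r·1/r = 263/162.
Moment sums: Σr·q = -32, Σ1/r·q = 7/6.
AᵀA·[m, c]ᵀ = Aᵀq becomes [[99, 5]; [5, 263/162]]·[m, c]ᵀ = [-32, 7/6]ᵀ.
Δ = 99·(263/162) − 5² = 2443/18.
m = ((-32)·(263/162) − 5·(7/6))/(2443/18) = -9361/21987; c = (99·(7/6) − 5·(-32))/(2443/18) = 4959/2443.
Residuals: 17585/7329, -80761/43974, 8704/21987, -51161/43974, 1481/2443; SSR = 484055/43974.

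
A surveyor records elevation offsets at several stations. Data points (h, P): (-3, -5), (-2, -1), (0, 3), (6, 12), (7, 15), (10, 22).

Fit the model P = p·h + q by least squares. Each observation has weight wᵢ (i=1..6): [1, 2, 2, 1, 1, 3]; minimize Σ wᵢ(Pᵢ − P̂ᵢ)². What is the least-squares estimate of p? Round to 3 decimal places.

p = 1.927

MᵀWM·[p, q]ᵀ = MᵀWP reads: 402·p + 36·q = 856;  36·p + 10·q = 92.
Δ = 402·10 − 36² = 2724.
p = (856·10 − 36·92)/2724 = 1312/681; q = (402·92 − 36·856)/2724 = 514/227.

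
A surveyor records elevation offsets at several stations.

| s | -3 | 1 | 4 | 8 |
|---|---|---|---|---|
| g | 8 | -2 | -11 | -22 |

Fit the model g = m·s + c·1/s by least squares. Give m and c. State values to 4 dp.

m = -2.7670, c = 0.7580

Compute the Gram sums: Σs·s = 90, Σs·1/s = 4, Σ1/s·1/s = 685/576.
Right-hand side: Σs·g = -246, Σ1/s·g = -61/6.
det = 90·(685/576) − 4² = 2913/32.
m = ((-246)·(685/576) − 4·(-61/6))/(2913/32) = -24181/8739; c = (90·(-61/6) − 4·(-246))/(2913/32) = 736/971.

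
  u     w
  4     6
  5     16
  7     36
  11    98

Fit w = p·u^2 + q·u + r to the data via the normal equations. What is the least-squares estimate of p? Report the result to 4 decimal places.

p = 0.7688

Normal-equation sums: Σu^2·u^2 = 17923, Σu^2·u = 1863, Σu^2 = 211, Σu·u = 211, Σu = 27, Σ1 = 4.
Right-hand side: Σu^2·w = 14118, Σu·w = 1434, Σw = 156.
Solving the 3×3 system (Gaussian elimination) gives p = 143/186, q = 471/310, r = -5492/465.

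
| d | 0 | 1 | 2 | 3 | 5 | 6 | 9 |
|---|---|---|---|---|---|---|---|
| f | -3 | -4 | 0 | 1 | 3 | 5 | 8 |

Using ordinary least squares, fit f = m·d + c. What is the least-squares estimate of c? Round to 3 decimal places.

Compute the Gram sums: Σd·d = 156, Σd = 26, Σ1 = 7.
For Aᵀf: Σd·f = 116, Σf = 10.
Normal equations: [[156, 26]; [26, 7]]·[m, c]ᵀ = [116, 10]ᵀ.
Eliminating c: 7·(row 1) − 26·(row 2) gives 416·m = 7·116 − 26·10 = 552, so m = 69/52.
Then c = (10 − 26·(69/52))/7 = -7/2.

c = -3.500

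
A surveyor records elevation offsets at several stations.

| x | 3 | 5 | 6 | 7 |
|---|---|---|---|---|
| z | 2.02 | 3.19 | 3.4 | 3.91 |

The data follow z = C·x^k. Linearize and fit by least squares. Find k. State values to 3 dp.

Linearized form: ln z = k·ln x + ln C. From the 4 transformed points,
Σln x = 6.4457, Σ(ln x)² = 10.7942, Σln z = 4.4504, Σln x·ln z = 7.4854.
Equations: 10.7942·k + 6.4457·ln C = 7.4854;  6.4457·k + 4·ln C = 4.4504.
Slope k = (n·Σln x·ln z − Σln x·Σln z)/(n·Σ(ln x)² − (Σln x)²) = (4·7.4854 − 6.4457·4.4504)/1.6295 = 0.77050; ln C = (Σln z − k·Σln x)/n = -0.12900.

k = 0.770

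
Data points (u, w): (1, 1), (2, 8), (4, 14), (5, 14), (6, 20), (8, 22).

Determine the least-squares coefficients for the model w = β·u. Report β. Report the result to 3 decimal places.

β = 3.007

Setting ∂/∂β … = 0 gives: 146·β = 439.
β = 439/146 = 3.00685.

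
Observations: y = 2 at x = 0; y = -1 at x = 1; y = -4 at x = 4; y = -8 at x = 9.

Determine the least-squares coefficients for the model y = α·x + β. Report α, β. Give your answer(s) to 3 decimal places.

Normal-equation sums: Σx·x = 98, Σx = 14, Σ1 = 4.
And Σx·y = -89, Σy = -11.
Normal equations: [[98, 14]; [14, 4]]·[α, β]ᵀ = [-89, -11]ᵀ.
Eliminating β: 4·(row 1) − 14·(row 2) gives 196·α = 4·(-89) − 14·(-11) = -202, so α = -101/98.
Then β = ((-11) − 14·(-101/98))/4 = 6/7.

α = -1.031, β = 0.857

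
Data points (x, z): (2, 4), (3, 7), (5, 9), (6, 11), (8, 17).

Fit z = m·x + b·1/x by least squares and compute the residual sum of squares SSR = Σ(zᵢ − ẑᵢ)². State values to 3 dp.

Normal-equation sums: Σx·x = 138, Σx·1/x = 5, Σ1/x·1/x = 6401/14400.
Moment sums: Σx·z = 276, Σ1/x·z = 1211/120.
Eliminating b: (6401/14400)·(row 1) − 5·(row 2) gives (87223/2400)·m = (6401/14400)·276 − 5·(1211/120) = 28891/400, so m = 173346/87223.
Then b = ((1211/120) − 5·(173346/87223))/(6401/14400) = 30360/87223.
Residuals: -12980/87223, 80403/87223, -87795/87223, -85683/87223, 92228/87223; SSR = 346109/87223.

SSR = 3.968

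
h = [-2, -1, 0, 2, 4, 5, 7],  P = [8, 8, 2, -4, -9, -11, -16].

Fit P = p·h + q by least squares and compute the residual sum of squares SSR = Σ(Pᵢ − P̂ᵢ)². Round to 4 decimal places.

From the data, Σh·h = 99, Σh = 15, Σ1 = 7.
For XᵀP: Σh·P = -235, ΣP = -22.
Δ = 99·7 − 15² = 468.
p = ((-235)·7 − 15·(-22))/468 = -1315/468; q = (99·(-22) − 15·(-235))/468 = 449/156.
Residuals: -233/468, 541/234, -137/156, -589/468, -23/36, 20/117, 185/234; SSR = 4217/468.

SSR = 9.0107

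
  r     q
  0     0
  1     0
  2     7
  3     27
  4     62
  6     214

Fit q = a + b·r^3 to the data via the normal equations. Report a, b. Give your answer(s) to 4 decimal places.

Normal-equation sums: Σ1 = 6, Σr^3 = 316, Σr^3·r^3 = 51546.
For Xᵀq: Σq = 310, Σr^3·q = 50977.
Normal equations: [[6, 316]; [316, 51546]]·[a, b]ᵀ = [310, 50977]ᵀ.
det = 6·51546 − 316² = 209420.
a = (310·51546 − 316·50977)/209420 = -32368/52355; b = (6·50977 − 316·310)/209420 = 103951/104710.

a = -0.6182, b = 0.9928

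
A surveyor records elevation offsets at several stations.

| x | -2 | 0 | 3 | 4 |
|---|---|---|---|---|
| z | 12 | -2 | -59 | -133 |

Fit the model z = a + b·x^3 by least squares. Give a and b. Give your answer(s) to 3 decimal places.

The normal system MᵀM·[a, b]ᵀ = Mᵀz is [[4, 83]; [83, 4889]]·[a, b]ᵀ = [-182, -10201]ᵀ.
Determinant 4·4889 − 83² = 12667.
a = ((-182)·4889 − 83·(-10201))/12667 = -43115/12667; b = (4·(-10201) − 83·(-182))/12667 = -25698/12667.

a = -3.404, b = -2.029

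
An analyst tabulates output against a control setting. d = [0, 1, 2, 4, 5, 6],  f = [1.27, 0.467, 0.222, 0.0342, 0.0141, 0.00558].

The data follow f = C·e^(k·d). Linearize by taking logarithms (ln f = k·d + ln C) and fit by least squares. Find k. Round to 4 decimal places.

With ln fᵢ as the transformed response and dᵢ as the regressor:
Σd = 18.0000, Σ(d)² = 82.0000, Σln f = -14.8532, Σd·ln f = -69.7130.
Normal system: [[82.0000, 18.0000]; [18.0000, 6]]·[k, ln C]ᵀ = [-69.7130, -14.8532]ᵀ.
Solving (det = 168.0000): k = -0.89834, ln C = 0.21949.

k = -0.8983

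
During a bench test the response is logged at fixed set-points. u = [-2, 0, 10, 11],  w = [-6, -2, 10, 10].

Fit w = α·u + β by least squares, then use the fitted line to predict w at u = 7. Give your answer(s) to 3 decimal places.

Normal-equation sums: Σu·u = 225, Σu = 19, Σ1 = 4.
And Σu·w = 222, Σw = 12.
So MᵀM·[α, β]ᵀ = Mᵀw: [[225, 19]; [19, 4]]·[α, β]ᵀ = [222, 12]ᵀ.
Eliminating β: 4·(row 1) − 19·(row 2) gives 539·α = 4·222 − 19·12 = 660, so α = 60/49.
Then β = (12 − 19·(60/49))/4 = -138/49.
At u = 7: ŵ = (60/49)·(7) + (-138/49)·(1) = 282/49.

ŵ = 5.755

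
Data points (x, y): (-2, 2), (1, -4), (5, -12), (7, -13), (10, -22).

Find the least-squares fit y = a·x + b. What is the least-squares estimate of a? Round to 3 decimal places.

Forming AᵀA = [[179, 21]; [21, 5]] and Aᵀy = [-379, -49]ᵀ gives AᵀA·[a, b]ᵀ = Aᵀy.
Δ = 179·5 − 21² = 454.
a = ((-379)·5 − 21·(-49))/454 = -433/227; b = (179·(-49) − 21·(-379))/454 = -406/227.

a = -1.907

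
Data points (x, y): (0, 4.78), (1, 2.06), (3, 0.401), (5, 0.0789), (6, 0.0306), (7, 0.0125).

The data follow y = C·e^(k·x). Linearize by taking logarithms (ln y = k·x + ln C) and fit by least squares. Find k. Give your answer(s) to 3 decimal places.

Let Y = ln y. Fitting Y = k·x + ln C by least squares:
AᵀA = [[120.0000, 22.0000]; [22.0000, 6]], rhs = [-66.3113, -9.0350]ᵀ  (here Σx = 22.0000, Σ(x)² = 120.0000, Σln y = -9.0350, Σx·ln y = -66.3113).
Δ = 120.0000·6 − (22.0000)² = 236.0000; k = (-66.3113·6 − 22.0000·-9.0350)/236.0000 = -0.84363, ln C = (120.0000·-9.0350 − 22.0000·-66.3113)/236.0000 = 1.58749.

k = -0.844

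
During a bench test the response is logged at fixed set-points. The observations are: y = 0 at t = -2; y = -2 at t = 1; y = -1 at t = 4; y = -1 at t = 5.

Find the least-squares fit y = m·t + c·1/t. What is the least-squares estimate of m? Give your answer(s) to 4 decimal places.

The normal equations are: 46·m + 4·c = -11;  4·m + (541/400)·c = -49/20.
(Σt·t = 46, Σt·1/t = 4, Σ1/t·1/t = 541/400, Σt·y = -11, Σ1/t·y = -49/20.)
det = 46·(541/400) − 4² = 9243/200.
m = ((-11)·(541/400) − 4·(-49/20))/(9243/200) = -677/6162; c = (46·(-49/20) − 4·(-11))/(9243/200) = -4580/3081.

m = -0.1099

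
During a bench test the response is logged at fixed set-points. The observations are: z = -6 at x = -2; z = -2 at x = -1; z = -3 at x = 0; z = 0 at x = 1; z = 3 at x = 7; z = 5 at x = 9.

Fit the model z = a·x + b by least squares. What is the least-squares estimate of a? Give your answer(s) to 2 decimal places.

Forming AᵀA = [[136, 14]; [14, 6]] and Aᵀz = [80, -3]ᵀ gives AᵀA·[a, b]ᵀ = Aᵀz.
Δ = 136·6 − 14² = 620.
a = (80·6 − 14·(-3))/620 = 261/310; b = (136·(-3) − 14·80)/620 = -382/155.

a = 0.84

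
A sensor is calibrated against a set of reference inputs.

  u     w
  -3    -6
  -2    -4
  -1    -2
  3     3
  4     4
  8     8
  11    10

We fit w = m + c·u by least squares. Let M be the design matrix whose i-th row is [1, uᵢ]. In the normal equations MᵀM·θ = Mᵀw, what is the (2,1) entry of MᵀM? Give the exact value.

20

Row 2 ↔ basis u, column 1 ↔ basis 1, so (MᵀM)_{2,1} = Σᵢ u = (-3)·(1) + (-2)·(1) + (-1)·(1) + (3)·(1) + (4)·(1) + (8)·(1) + (11)·(1) = 20.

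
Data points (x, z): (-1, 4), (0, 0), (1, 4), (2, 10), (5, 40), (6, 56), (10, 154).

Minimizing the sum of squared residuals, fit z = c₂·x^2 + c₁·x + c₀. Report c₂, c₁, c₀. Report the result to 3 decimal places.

c₂ = 1.507, c₁ = 0.102, c₀ = 1.996

Setting ∂/∂c₂ … = 0 gives: 11939·c₂ + 1349·c₁ + 167·c₀ = 18464;  1349·c₂ + 167·c₁ + 23·c₀ = 2096;  167·c₂ + 23·c₁ + 7·c₀ = 268.
(Σx^2·x^2 = 11939, Σx^2·x = 1349, Σx^2 = 167, Σx·x = 167, Σx = 23, Σ1 = 7, Σx^2·z = 18464, Σx·z = 2096, Σz = 268.)
Row-reducing yields c₂ = 76346/50659, c₁ = 5182/50659, c₀ = 101092/50659.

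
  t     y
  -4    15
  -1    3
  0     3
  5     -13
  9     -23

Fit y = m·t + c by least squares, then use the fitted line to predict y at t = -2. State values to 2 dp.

ŷ = 7.96

Normal-equation sums: Σt·t = 123, Σt = 9, Σ1 = 5.
Right-hand side: Σt·y = -335, Σy = -15.
Eliminating c: 5·(row 1) − 9·(row 2) gives 534·m = 5·(-335) − 9·(-15) = -1540, so m = -770/267.
Then c = ((-15) − 9·(-770/267))/5 = 195/89.
At t = -2: ŷ = (-770/267)·(-2) + (195/89)·(1) = 2125/267.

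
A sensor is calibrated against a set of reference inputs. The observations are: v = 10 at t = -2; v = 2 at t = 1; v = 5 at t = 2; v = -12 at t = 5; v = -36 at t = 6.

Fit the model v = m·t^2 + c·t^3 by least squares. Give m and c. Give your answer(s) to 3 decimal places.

m = 1.875, c = -0.477

With design matrix M, MᵀM = [[1954, 10902]; [10902, 62410]] and Mᵀv = [-1534, -9314]ᵀ.
Determinant 1954·62410 − 10902² = 3095536.
m = ((-1534)·62410 − 10902·(-9314))/3095536 = 4592/2449; c = (1954·(-9314) − 10902·(-1534))/3095536 = -92243/193471.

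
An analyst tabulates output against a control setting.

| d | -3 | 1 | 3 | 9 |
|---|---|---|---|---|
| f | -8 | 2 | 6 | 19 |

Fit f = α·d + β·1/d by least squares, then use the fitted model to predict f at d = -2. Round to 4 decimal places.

f̂ = -4.3695

Sums needed: Σd·d = 100, Σd·1/d = 4, Σ1/d·1/d = 100/81.
For Mᵀf: Σd·f = 215, Σ1/d·f = 79/9.
MᵀM·[α, β]ᵀ = Mᵀf becomes [[100, 4]; [4, 100/81]]·[α, β]ᵀ = [215, 79/9]ᵀ.
Eliminating β: (100/81)·(row 1) − 4·(row 2) gives (8704/81)·α = (100/81)·215 − 4·(79/9) = 18656/81, so α = 583/272.
Then β = ((79/9) − 4·(583/272))/(100/81) = 45/272.
At d = -2: f̂ = (583/272)·(-2) + (45/272)·(-1/2) = -2377/544.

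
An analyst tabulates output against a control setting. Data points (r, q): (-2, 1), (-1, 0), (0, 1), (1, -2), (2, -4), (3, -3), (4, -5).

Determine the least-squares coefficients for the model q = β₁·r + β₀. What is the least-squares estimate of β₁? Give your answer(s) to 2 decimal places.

β₁ = -1.04

With design matrix M, MᵀM = [[35, 7]; [7, 7]] and Mᵀq = [-41, -12]ᵀ.
det = 35·7 − 7² = 196.
β₁ = ((-41)·7 − 7·(-12))/196 = -29/28; β₀ = (35·(-12) − 7·(-41))/196 = -19/28.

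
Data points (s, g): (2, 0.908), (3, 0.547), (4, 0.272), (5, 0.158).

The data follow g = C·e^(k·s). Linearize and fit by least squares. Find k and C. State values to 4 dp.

k = -0.5945, C = 3.0614

Taking logs, ln g = k·s + ln C, so regress ln g on s.
Sums: Σs = 14.0000, Σ(s)² = 54.0000, Σln g = -3.8469, Σs·ln g = -16.4366.
Normal system: [[54.0000, 14.0000]; [14.0000, 4]]·[k, ln C]ᵀ = [-16.4366, -3.8469]ᵀ.
Solving (det = 20.0000): k = -0.59446, ln C = 1.11888, so C = exp(1.11888) = 3.06141.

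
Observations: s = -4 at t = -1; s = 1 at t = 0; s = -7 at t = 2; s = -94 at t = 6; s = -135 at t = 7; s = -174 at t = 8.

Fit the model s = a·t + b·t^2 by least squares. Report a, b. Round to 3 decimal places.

Sums needed: Σt·t = 154, Σt·t^2 = 1078, Σt^2·t^2 = 7810.
And Σt·s = -2911, Σt^2·s = -21167.
Normal equations: [[154, 1078]; [1078, 7810]]·[a, b]ᵀ = [-2911, -21167]ᵀ.
Eliminating b: 7810·(row 1) − 1078·(row 2) gives 40656·a = 7810·(-2911) − 1078·(-21167) = 83116, so a = 1889/924.
Then b = ((-21167) − 1078·(1889/924))/7810 = -395/132.

a = 2.044, b = -2.992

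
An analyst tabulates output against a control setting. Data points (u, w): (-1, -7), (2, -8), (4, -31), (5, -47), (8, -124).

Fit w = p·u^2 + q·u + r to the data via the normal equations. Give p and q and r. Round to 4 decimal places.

Sums needed: Σu^2·u^2 = 4994, Σu^2·u = 708, Σu^2 = 110, Σu·u = 110, Σu = 18, Σ1 = 5.
Right-hand side: Σu^2·w = -9646, Σu·w = -1360, Σw = -217.
Solving the 3×3 system (Gaussian elimination) gives p = -5504/2639, q = 323/203, r = -1223/377.

p = -2.0856, q = 1.5911, r = -3.2440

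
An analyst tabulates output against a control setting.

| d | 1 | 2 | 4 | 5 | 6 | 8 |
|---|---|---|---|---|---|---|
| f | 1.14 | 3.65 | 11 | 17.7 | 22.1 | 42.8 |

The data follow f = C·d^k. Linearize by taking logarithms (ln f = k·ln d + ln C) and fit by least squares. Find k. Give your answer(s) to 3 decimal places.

Linearized form: ln f = k·ln d + ln C. From the 6 transformed points,
Σln d = 7.5601, Σ(ln d)² = 12.5270, Σln f = 13.5493, Σln d·ln f = 22.2045.
Equations: 12.5270·k + 7.5601·ln C = 22.2045;  7.5601·k + 6·ln C = 13.5493.
Solving (det = 18.0074): k = 1.71001, ln C = 0.10358.

k = 1.710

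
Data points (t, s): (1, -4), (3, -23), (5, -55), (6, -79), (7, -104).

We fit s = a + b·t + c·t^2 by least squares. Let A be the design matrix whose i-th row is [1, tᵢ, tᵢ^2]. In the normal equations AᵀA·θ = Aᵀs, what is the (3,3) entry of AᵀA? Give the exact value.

Row 3 ↔ basis t^2, column 3 ↔ basis t^2, so (AᵀA)_{3,3} = Σᵢ (t^2)·(t^2) = (1)·(1) + (9)·(9) + (25)·(25) + (36)·(36) + (49)·(49) = 4404.

4404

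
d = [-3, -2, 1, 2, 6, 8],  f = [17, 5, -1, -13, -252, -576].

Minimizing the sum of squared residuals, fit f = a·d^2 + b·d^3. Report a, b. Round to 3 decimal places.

Forming AᵀA = [[5506, 40302]; [40302, 309658]] and Aᵀf = [-45816, -349948]ᵀ gives AᵀA·[a, b]ᵀ = Aᵀf.
Determinant 5506·309658 − 40302² = 80725744.
a = ((-45816)·309658 − 40302·(-349948))/80725744 = -10460829/10090718; b = (5506·(-349948) − 40302·(-45816))/80725744 = -10042157/10090718.

a = -1.037, b = -0.995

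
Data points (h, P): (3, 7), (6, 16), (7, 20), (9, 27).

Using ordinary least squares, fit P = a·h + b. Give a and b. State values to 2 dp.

a = 3.33, b = -3.33

Entries of MᵀM: Σh·h = 175, Σh = 25, Σ1 = 4.
Right-hand side: Σh·P = 500, ΣP = 70.
MᵀM·[a, b]ᵀ = MᵀP becomes [[175, 25]; [25, 4]]·[a, b]ᵀ = [500, 70]ᵀ.
Determinant 175·4 − 25² = 75.
a = (500·4 − 25·70)/75 = 10/3; b = (175·70 − 25·500)/75 = -10/3.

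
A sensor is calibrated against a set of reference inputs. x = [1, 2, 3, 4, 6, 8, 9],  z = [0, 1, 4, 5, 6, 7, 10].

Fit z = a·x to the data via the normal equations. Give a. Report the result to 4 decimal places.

Compute the Gram sums: Σx·x = 211.
Moment sums: Σx·z = 216.
So AᵀA·[a]ᵀ = Aᵀz: [[211]]·[a]ᵀ = [216]ᵀ.
Hence a = 216 / 211 ≈ 1.0237.

a = 1.0237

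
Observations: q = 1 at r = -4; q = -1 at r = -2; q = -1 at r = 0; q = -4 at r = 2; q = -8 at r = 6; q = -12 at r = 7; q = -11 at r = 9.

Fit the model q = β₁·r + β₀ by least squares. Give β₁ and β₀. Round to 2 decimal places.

β₁ = -1.03, β₀ = -2.49

From the data, Σr·r = 190, Σr = 18, Σ1 = 7.
Moment sums: Σr·q = -241, Σq = -36.
So MᵀM·[β₁, β₀]ᵀ = Mᵀq: [[190, 18]; [18, 7]]·[β₁, β₀]ᵀ = [-241, -36]ᵀ.
det = 190·7 − 18² = 1006.
β₁ = ((-241)·7 − 18·(-36))/1006 = -1039/1006; β₀ = (190·(-36) − 18·(-241))/1006 = -1251/503.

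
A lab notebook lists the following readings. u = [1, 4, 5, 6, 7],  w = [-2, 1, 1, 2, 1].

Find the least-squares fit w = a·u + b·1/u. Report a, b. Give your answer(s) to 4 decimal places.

a = 0.2913, b = -2.1989

Compute the Gram sums: Σu·u = 127, Σu·1/u = 5, Σ1/u·1/u = 202981/176400.
And Σu·w = 26, Σ1/u·w = -451/420.
Normal equations: [[127, 5]; [5, 202981/176400]]·[a, b]ᵀ = [26, -451/420]ᵀ.
Δ = 127·(202981/176400) − 5² = 21368587/176400.
a = (26·(202981/176400) − 5·(-451/420))/(21368587/176400) = 6224606/21368587; b = (127·(-451/420) − 5·26)/(21368587/176400) = -46988340/21368587.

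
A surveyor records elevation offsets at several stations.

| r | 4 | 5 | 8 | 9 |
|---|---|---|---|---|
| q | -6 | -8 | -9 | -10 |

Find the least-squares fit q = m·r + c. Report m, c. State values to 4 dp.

Forming AᵀA = [[186, 26]; [26, 4]] and Aᵀq = [-226, -33]ᵀ gives AᵀA·[m, c]ᵀ = Aᵀq.
Determinant 186·4 − 26² = 68.
m = ((-226)·4 − 26·(-33))/68 = -23/34; c = (186·(-33) − 26·(-226))/68 = -131/34.

m = -0.6765, c = -3.8529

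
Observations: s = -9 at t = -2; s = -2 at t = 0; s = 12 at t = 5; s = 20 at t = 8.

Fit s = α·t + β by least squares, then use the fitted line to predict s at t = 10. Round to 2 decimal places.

The normal equations are: 93·α + 11·β = 238;  11·α + 4·β = 21.
(Σt·t = 93, Σt = 11, Σ1 = 4, Σt·s = 238, Σs = 21.)
Eliminating β: 4·(row 1) − 11·(row 2) gives 251·α = 4·238 − 11·21 = 721, so α = 721/251.
Then β = (21 − 11·(721/251))/4 = -665/251.
At t = 10: ŝ = (721/251)·(10) + (-665/251)·(1) = 6545/251.

ŝ = 26.08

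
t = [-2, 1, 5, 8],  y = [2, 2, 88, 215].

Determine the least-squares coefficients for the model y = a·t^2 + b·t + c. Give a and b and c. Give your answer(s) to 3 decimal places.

a = 3.024, b = 3.185, c = -3.864

From the data, Σt^2·t^2 = 4738, Σt^2·t = 630, Σt^2 = 94, Σt·t = 94, Σt = 12, Σ1 = 4.
Right-hand side: Σt^2·y = 15970, Σt·y = 2158, Σy = 307.
Normal equations: [[4738, 630, 94]; [630, 94, 12]; [94, 12, 4]]·[a, b, c]ᵀ = [15970, 2158, 307]ᵀ.
Inverting the 3×3 Gram matrix, [a, b, c]ᵀ = [127/42, 1293/406, -2353/609]ᵀ.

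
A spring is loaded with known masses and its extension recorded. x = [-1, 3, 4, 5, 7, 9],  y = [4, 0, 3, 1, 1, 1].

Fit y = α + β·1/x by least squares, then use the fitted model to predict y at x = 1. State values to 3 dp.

ŷ = -0.613

The normal system MᵀM·[α, β]ᵀ = Mᵀy is [[6, 47/1260]; [47/1260, 1978729/1587600]]·[α, β]ᵀ = [10, -3523/1260]ᵀ.
det = 6·(1978729/1587600) − (47/1260)² = 2374033/317520.
α = (10·(1978729/1587600) − (47/1260)·(-3523/1260))/(2374033/317520) = 273327/162605; β = (6·(-3523/1260) − (47/1260)·10)/(2374033/317520) = -74592/32521.
At x = 1: ŷ = (273327/162605)·(1) + (-74592/32521)·(1) = -99633/162605.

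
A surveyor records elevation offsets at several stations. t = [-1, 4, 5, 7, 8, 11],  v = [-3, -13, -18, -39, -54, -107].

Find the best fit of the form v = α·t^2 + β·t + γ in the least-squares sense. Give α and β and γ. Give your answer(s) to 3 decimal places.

α = -1.003, β = 1.412, γ = -0.850

From the data, Σt^2·t^2 = 22020, Σt^2·t = 2374, Σt^2 = 276, Σt·t = 276, Σt = 34, Σ1 = 6.
Right-hand side: Σt^2·v = -18975, Σt·v = -2021, Σv = -234.
MᵀM·[α, β, γ]ᵀ = Mᵀv becomes [[22020, 2374, 276]; [2374, 276, 34]; [276, 34, 6]]·[α, β, γ]ᵀ = [-18975, -2021, -234]ᵀ.
Inverting the 3×3 Gram matrix, [α, β, γ]ᵀ = [-1213/1209, 5691/4030, -10277/12090]ᵀ.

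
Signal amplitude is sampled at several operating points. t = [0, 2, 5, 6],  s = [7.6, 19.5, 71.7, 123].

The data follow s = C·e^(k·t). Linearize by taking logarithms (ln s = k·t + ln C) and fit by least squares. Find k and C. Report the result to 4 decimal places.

k = 0.4574, C = 7.6466

Linearized form: ln s = k·t + ln C. From the 4 transformed points,
Sums: Σt = 13.0000, Σ(t)² = 65.0000, Σln s = 14.0832, Σt·ln s = 56.1764.
Normal system: [[65.0000, 13.0000]; [13.0000, 4]]·[k, ln C]ᵀ = [56.1764, 14.0832]ᵀ.
Solving (det = 91.0000): k = 0.45740, ln C = 2.03426, so C = exp(2.03426) = 7.64657.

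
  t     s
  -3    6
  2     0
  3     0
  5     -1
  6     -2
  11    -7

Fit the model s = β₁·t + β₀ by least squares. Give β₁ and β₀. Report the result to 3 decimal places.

β₁ = -0.889, β₀ = 2.889

Sums needed: Σt·t = 204, Σt = 24, Σ1 = 6.
Moment sums: Σt·s = -112, Σs = -4.
Normal equations: [[204, 24]; [24, 6]]·[β₁, β₀]ᵀ = [-112, -4]ᵀ.
Δ = 204·6 − 24² = 648.
β₁ = ((-112)·6 − 24·(-4))/648 = -8/9; β₀ = (204·(-4) − 24·(-112))/648 = 26/9.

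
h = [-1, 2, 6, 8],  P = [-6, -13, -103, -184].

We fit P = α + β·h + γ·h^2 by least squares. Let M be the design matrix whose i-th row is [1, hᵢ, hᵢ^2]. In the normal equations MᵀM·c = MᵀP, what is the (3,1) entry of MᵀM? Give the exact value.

105

Row 3 ↔ basis h^2, column 1 ↔ basis 1, so (MᵀM)_{3,1} = Σᵢ h^2 = (1)·(1) + (4)·(1) + (36)·(1) + (64)·(1) = 105.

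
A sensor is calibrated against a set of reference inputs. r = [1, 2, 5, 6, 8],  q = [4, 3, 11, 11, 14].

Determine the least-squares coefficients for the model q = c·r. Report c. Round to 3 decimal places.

The normal system MᵀM·[c]ᵀ = Mᵀq is [[130]]·[c]ᵀ = [243]ᵀ.
c = 243/130 = 1.86923.

c = 1.869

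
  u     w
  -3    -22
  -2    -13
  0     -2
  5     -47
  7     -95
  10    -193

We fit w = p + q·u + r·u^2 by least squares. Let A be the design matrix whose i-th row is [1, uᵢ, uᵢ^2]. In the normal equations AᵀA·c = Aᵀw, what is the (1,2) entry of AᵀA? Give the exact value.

17

Row 1 ↔ basis 1, column 2 ↔ basis u, so (AᵀA)_{1,2} = Σᵢ u = (1)·(-3) + (1)·(-2) + (1)·(0) + (1)·(5) + (1)·(7) + (1)·(10) = 17.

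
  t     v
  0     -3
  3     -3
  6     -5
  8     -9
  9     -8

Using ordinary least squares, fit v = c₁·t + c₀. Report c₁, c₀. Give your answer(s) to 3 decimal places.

Setting ∂/∂c₁ … = 0 gives: 190·c₁ + 26·c₀ = -183;  26·c₁ + 5·c₀ = -28.
(Σt·t = 190, Σt = 26, Σ1 = 5, Σt·v = -183, Σv = -28.)
Eliminating c₀: 5·(row 1) − 26·(row 2) gives 274·c₁ = 5·(-183) − 26·(-28) = -187, so c₁ = -187/274.
Then c₀ = ((-28) − 26·(-187/274))/5 = -281/137.

c₁ = -0.682, c₀ = -2.051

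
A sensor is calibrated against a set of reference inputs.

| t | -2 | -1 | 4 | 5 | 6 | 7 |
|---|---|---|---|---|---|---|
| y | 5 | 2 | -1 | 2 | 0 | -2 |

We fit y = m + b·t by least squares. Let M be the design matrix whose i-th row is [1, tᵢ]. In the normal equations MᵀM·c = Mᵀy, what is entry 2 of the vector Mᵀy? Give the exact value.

-20

Entry 2 ↔ basis t, so (Mᵀy)_{2} = Σᵢ (t)·yᵢ = (-2)·(5) + (-1)·(2) + (4)·(-1) + (5)·(2) + (6)·(0) + (7)·(-2) = -20.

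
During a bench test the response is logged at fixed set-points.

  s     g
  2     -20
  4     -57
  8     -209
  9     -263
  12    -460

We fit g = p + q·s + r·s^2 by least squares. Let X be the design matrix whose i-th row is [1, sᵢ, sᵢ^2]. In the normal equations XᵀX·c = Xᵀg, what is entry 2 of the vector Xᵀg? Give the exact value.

Entry 2 ↔ basis s, so (Xᵀg)_{2} = Σᵢ (s)·gᵢ = (2)·(-20) + (4)·(-57) + (8)·(-209) + (9)·(-263) + (12)·(-460) = -9827.

-9827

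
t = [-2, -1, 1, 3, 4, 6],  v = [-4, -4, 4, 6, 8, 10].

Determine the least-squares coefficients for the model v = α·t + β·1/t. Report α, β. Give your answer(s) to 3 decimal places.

α = 1.676, β = 2.290

Setting ∂/∂α … = 0 gives: 67·α + 6·β = 126;  6·α + (353/144)·β = 47/3.
(Σt·t = 67, Σt·1/t = 6, Σ1/t·1/t = 353/144, Σt·v = 126, Σ1/t·v = 47/3.)
det = 67·(353/144) − 6² = 18467/144.
α = (126·(353/144) − 6·(47/3))/(18467/144) = 30942/18467; β = (67·(47/3) − 6·126)/(18467/144) = 42288/18467.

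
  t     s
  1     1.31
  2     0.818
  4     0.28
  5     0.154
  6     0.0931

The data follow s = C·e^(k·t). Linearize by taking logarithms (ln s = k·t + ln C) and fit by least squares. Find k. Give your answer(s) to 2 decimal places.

k = -0.54

With ln sᵢ as the transformed response and tᵢ as the regressor:
Over the data: Σt = 18.0000, Σ(t)² = 82.0000, Σln s = -5.4487, Σt·ln s = -28.8221.
Normal system: [[82.0000, 18.0000]; [18.0000, 5]]·[k, ln C]ᵀ = [-28.8221, -5.4487]ᵀ.
Solving (det = 86.0000): k = -0.53528, ln C = 0.83725.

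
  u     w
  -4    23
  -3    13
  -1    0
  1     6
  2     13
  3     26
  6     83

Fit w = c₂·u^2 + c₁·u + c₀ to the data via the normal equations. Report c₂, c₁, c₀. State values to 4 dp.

Forming AᵀA = [[1732, 160, 76]; [160, 76, 4]; [76, 4, 7]] and Aᵀw = [3765, 477, 164]ᵀ gives AᵀA·[c₂, c₁, c₀]ᵀ = Aᵀw.
Solving the 3×3 system (Gaussian elimination) gives c₂ = 59267/31068, c₁ = 67817/31068, c₀ = 11414/7767.

c₂ = 1.9077, c₁ = 2.1829, c₀ = 1.4696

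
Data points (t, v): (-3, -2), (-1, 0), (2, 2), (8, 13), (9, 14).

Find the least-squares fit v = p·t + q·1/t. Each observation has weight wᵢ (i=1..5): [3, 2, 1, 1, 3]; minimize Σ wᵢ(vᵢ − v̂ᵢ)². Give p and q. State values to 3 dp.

AᵀWA·[p, q]ᵀ = AᵀWv reads: 340·p + 10·q = 504;  10·p + (4555/1728)·q = 223/24.
Eliminating q: (4555/1728)·(row 1) − 10·(row 2) gives (343975/432)·p = (4555/1728)·504 − 10·(223/24) = 9885/8, so p = 106758/68795.
Then q = ((223/24) − 10·(106758/68795))/(4555/1728) = -162504/68795.

p = 1.552, q = -2.362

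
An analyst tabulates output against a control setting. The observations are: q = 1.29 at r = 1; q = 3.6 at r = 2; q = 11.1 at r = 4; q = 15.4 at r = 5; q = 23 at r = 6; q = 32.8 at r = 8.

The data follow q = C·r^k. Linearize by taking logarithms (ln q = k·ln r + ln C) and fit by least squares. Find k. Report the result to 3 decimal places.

k = 1.579

Let Y = ln q. Fitting Y = k·ln r + ln C by least squares:
Σln r = 7.5601, Σ(ln r)² = 12.5270, Σln q = 13.3028, Σln r·ln q = 21.5016.
Equations: 12.5270·k + 7.5601·ln C = 21.5016;  7.5601·k + 6·ln C = 13.3028.
Slope k = (n·Σln r·ln q − Σln r·Σln q)/(n·Σ(ln r)² − (Σln r)²) = (6·21.5016 − 7.5601·13.3028)/18.0074 = 1.57931; ln C = (Σln q − k·Σln r)/n = 0.22718.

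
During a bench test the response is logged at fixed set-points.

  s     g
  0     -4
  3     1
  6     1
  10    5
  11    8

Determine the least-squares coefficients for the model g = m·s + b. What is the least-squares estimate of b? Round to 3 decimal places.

Normal-equation sums: Σs·s = 266, Σs = 30, Σ1 = 5.
For Mᵀg: Σs·g = 147, Σg = 11.
MᵀM·[m, b]ᵀ = Mᵀg becomes [[266, 30]; [30, 5]]·[m, b]ᵀ = [147, 11]ᵀ.
Δ = 266·5 − 30² = 430.
m = (147·5 − 30·11)/430 = 81/86; b = (266·11 − 30·147)/430 = -742/215.

b = -3.451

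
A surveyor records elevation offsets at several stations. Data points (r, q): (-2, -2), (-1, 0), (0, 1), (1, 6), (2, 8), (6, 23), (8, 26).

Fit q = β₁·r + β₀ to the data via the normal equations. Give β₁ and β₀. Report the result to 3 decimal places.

Normal-equation sums: Σr·r = 110, Σr = 14, Σ1 = 7.
And Σr·q = 372, Σq = 62.
So MᵀM·[β₁, β₀]ᵀ = Mᵀq: [[110, 14]; [14, 7]]·[β₁, β₀]ᵀ = [372, 62]ᵀ.
Δ = 110·7 − 14² = 574.
β₁ = (372·7 − 14·62)/574 = 124/41; β₀ = (110·62 − 14·372)/574 = 806/287.

β₁ = 3.024, β₀ = 2.808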